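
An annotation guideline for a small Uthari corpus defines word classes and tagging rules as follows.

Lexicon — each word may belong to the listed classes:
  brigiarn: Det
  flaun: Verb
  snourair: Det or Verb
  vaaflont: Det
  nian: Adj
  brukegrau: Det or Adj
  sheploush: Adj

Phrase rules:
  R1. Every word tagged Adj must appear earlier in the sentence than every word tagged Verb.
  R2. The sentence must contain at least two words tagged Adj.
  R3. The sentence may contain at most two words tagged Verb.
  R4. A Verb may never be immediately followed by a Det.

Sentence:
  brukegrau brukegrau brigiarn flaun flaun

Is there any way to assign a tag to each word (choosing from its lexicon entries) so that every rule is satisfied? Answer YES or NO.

YES

Candidates per position — 1:brukegrau {Det,Adj}; 2:brukegrau {Det,Adj}; 3:brigiarn {Det}; 4:flaun {Verb}; 5:flaun {Verb}.
One satisfying assignment: Adj Adj Det Verb Verb.
Check: rule 1 ok; rule 2 ok; rule 3 ok; rule 4 ok.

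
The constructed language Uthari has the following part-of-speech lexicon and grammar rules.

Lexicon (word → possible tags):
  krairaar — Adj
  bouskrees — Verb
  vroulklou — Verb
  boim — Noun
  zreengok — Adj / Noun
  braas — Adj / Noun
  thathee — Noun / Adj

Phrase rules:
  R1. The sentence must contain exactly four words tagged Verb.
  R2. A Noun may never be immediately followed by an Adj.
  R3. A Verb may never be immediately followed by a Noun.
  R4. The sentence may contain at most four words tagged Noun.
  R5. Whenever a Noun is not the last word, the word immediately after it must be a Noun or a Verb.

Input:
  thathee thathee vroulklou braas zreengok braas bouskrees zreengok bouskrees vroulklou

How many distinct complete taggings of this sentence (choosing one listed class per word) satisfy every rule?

Candidates per position — 1:thathee {Noun,Adj}; 2:thathee {Noun,Adj}; 3:vroulklou {Verb}; 4:braas {Adj,Noun}; 5:zreengok {Adj,Noun}; 6:braas {Adj,Noun}; 7:bouskrees {Verb}; 8:zreengok {Adj,Noun}; 9:bouskrees {Verb}; 10:vroulklou {Verb}.
There are 64 candidate sequences in total.
Checking each against the rules leaves 9 sequences.
Count = 9.

9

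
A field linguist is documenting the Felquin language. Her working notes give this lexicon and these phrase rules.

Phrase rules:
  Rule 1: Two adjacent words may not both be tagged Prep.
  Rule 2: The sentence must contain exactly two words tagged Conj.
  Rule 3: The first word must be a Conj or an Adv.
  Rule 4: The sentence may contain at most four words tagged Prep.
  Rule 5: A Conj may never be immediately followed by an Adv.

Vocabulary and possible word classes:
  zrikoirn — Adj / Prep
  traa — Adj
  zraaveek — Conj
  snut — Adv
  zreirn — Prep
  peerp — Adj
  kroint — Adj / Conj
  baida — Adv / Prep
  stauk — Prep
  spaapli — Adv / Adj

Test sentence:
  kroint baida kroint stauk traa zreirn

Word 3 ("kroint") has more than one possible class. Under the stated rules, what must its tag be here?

Conj

Candidates per position — 1:kroint {Adj,Conj}; 2:baida {Adv,Prep}; 3:kroint {Adj,Conj}; 4:stauk {Prep}; 5:traa {Adj}; 6:zreirn {Prep}.
At position 1, choosing Adj makes rule 2 impossible to satisfy; hence Conj.
At position 2, choosing Adv makes rule 5 impossible to satisfy; hence Prep.
At position 3, choosing Adj makes rule 2 impossible to satisfy; hence Conj.
The only consistent sequence is: Conj Prep Conj Prep Adj Prep.
Check: rule 1 ✓; rule 2 ✓; rule 3 ✓; rule 4 ✓; rule 5 ✓.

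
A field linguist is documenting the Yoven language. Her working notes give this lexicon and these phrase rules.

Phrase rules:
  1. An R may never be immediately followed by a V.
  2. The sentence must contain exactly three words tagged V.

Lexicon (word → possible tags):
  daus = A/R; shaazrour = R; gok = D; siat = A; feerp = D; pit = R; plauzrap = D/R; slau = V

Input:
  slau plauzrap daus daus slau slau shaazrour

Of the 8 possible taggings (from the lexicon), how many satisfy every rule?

4

Candidates per position — 1:slau {V}; 2:plauzrap {D,R}; 3:daus {A,R}; 4:daus {A,R}; 5:slau {V}; 6:slau {V}; 7:shaazrour {R}.
There are 8 candidate sequences in total.
The sequences that satisfy every rule: V D A A V V R; V D R A V V R; V R A A V V R; V R R A V V R.
Count = 4.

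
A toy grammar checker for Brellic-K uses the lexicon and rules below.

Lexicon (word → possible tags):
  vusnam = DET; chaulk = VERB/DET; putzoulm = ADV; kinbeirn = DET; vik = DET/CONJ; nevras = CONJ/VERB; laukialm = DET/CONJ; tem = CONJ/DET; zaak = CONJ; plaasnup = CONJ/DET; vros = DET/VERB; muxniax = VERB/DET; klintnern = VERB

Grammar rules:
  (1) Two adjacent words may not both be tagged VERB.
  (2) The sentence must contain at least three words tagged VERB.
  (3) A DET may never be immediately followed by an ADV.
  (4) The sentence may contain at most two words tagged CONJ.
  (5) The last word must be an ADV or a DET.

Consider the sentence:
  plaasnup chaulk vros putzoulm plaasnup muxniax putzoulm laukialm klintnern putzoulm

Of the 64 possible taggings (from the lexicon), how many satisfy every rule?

7

Candidates per position — 1:plaasnup {CONJ,DET}; 2:chaulk {VERB,DET}; 3:vros {DET,VERB}; 4:putzoulm {ADV}; 5:plaasnup {CONJ,DET}; 6:muxniax {VERB,DET}; 7:putzoulm {ADV}; 8:laukialm {DET,CONJ}; 9:klintnern {VERB}; 10:putzoulm {ADV}.
There are 64 candidate sequences in total.
Checking each against the rules leaves 7 sequences.
Count = 7.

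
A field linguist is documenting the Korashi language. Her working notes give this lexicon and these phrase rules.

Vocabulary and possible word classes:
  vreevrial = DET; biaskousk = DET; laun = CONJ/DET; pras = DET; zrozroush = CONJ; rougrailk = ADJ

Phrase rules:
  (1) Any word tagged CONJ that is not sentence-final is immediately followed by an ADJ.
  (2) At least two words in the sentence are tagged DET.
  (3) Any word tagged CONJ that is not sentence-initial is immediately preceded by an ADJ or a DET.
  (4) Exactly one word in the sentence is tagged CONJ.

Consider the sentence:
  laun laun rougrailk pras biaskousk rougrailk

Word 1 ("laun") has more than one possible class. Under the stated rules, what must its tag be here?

DET

Candidates per position — 1:laun {CONJ,DET}; 2:laun {CONJ,DET}; 3:rougrailk {ADJ}; 4:pras {DET}; 5:biaskousk {DET}; 6:rougrailk {ADJ}.
At position 1, choosing CONJ makes rule 1 impossible to satisfy; hence DET.
At position 2, choosing DET makes rule 4 impossible to satisfy; hence CONJ.
So the tagging must be: DET CONJ ADJ DET DET ADJ.
Rule-by-rule: rule 1 holds; rule 2 holds; rule 3 holds; rule 4 holds.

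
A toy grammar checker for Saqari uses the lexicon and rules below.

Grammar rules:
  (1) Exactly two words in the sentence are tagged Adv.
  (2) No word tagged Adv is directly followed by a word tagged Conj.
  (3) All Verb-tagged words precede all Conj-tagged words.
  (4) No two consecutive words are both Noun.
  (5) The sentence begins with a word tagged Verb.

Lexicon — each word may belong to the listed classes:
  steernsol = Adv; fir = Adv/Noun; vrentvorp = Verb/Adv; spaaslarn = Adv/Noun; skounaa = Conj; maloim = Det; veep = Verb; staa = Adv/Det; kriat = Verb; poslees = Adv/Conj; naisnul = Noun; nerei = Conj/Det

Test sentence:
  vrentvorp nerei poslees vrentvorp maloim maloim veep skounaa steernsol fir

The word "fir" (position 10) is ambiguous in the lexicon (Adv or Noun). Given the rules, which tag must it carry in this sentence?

Noun

Candidates per position — 1:vrentvorp {Verb,Adv}; 2:nerei {Conj,Det}; 3:poslees {Adv,Conj}; 4:vrentvorp {Verb,Adv}; 5:maloim {Det}; 6:maloim {Det}; 7:veep {Verb}; 8:skounaa {Conj}; 9:steernsol {Adv}; 10:fir {Adv,Noun}.
Position 1: tagging it Adv would leave rule 5 unsatisfiable, so it must be Verb.
Position 2: tagging it Conj would leave rule 3 unsatisfiable, so it must be Det.
Position 3: tagging it Conj would leave rule 3 unsatisfiable, so it must be Adv.
Position 4: tagging it Adv would leave rule 1 unsatisfiable, so it must be Verb.
Position 10: tagging it Adv would leave rule 1 unsatisfiable, so it must be Noun.
So the tagging must be: Verb Det Adv Verb Det Det Verb Conj Adv Noun.
Rule-by-rule: rule 1 holds; rule 2 holds; rule 3 holds; rule 4 holds; rule 5 holds.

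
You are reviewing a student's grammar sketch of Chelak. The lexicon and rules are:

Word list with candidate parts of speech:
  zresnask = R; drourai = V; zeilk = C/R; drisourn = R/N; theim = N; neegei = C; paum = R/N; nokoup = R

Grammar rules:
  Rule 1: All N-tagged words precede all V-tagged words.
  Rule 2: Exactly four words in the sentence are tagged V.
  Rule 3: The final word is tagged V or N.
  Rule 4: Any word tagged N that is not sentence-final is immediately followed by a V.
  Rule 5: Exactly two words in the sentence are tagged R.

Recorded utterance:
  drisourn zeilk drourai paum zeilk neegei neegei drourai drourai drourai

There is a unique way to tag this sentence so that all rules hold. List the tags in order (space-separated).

Candidates per position — 1:drisourn {R,N}; 2:zeilk {C,R}; 3:drourai {V}; 4:paum {R,N}; 5:zeilk {C,R}; 6:neegei {C}; 7:neegei {C}; 8:drourai {V}; 9:drourai {V}; 10:drourai {V}.
Position 1: tagging it N would leave rule 4 unsatisfiable, so it must be R.
Position 4: tagging it N would leave rule 1 unsatisfiable, so it must be R.
Position 5: tagging it R would leave rule 5 unsatisfiable, so it must be C.
Position 2: tagging it R would leave rule 5 unsatisfiable, so it must be C.
That leaves exactly one tagging: R C V R C C C V V V.
Verifying each rule — rule 1 satisfied; rule 2 satisfied; rule 3 satisfied; rule 4 satisfied; rule 5 satisfied.

R C V R C C C V V V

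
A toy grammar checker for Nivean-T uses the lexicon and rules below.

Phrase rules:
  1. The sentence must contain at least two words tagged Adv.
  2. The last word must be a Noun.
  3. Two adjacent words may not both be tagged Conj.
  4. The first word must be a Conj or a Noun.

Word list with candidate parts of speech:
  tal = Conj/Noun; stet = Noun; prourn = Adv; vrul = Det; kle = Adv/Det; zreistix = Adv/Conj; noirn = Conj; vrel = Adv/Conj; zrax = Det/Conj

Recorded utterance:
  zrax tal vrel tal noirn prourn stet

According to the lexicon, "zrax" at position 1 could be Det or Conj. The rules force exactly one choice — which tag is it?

Conj

Candidates per position — 1:zrax {Det,Conj}; 2:tal {Conj,Noun}; 3:vrel {Adv,Conj}; 4:tal {Conj,Noun}; 5:noirn {Conj}; 6:prourn {Adv}; 7:stet {Noun}.
If word 1 were Det, no tagging could satisfy rule 4; so word 1 is Conj.
If word 2 were Conj, no tagging could satisfy rule 3; so word 2 is Noun.
If word 3 were Conj, no tagging could satisfy rule 1; so word 3 is Adv.
If word 4 were Conj, no tagging could satisfy rule 3; so word 4 is Noun.
The unique satisfying tagging is: Conj Noun Adv Noun Conj Adv Noun.
Checking: rule 1 ✓; rule 2 ✓; rule 3 ✓; rule 4 ✓.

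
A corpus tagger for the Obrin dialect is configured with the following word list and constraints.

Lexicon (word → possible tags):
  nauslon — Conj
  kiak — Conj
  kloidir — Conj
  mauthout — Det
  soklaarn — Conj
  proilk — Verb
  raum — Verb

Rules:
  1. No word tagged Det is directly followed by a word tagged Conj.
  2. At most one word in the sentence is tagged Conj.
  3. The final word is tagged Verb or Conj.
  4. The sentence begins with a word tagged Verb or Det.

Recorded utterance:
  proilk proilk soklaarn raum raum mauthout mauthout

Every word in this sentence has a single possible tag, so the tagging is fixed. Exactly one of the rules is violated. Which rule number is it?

3

Fixed tagging: Verb Verb Conj Verb Verb Det Det.
Applying the rules: R1 ✓, R2 ✓, R3 ✗, R4 ✓.
Only rule 3 fails.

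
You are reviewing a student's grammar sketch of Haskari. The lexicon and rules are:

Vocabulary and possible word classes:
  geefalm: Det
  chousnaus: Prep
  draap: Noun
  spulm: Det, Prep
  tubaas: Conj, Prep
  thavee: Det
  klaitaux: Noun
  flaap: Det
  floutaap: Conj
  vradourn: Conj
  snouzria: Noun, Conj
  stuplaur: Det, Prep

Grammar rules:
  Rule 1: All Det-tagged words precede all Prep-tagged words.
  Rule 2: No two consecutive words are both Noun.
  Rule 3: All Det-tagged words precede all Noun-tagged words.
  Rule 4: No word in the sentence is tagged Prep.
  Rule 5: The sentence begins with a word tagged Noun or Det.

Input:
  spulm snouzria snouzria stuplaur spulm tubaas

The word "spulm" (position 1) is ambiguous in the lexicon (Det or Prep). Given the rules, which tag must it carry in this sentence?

Det

Candidates per position — 1:spulm {Det,Prep}; 2:snouzria {Noun,Conj}; 3:snouzria {Noun,Conj}; 4:stuplaur {Det,Prep}; 5:spulm {Det,Prep}; 6:tubaas {Conj,Prep}.
If word 1 were Prep, no tagging could satisfy rule 4; so word 1 is Det.
If word 4 were Prep, no tagging could satisfy rule 4; so word 4 is Det.
If word 5 were Prep, no tagging could satisfy rule 4; so word 5 is Det.
If word 6 were Prep, no tagging could satisfy rule 4; so word 6 is Conj.
If word 2 were Noun, no tagging could satisfy rule 3; so word 2 is Conj.
If word 3 were Noun, no tagging could satisfy rule 3; so word 3 is Conj.
That leaves exactly one tagging: Det Conj Conj Det Det Conj.
Verifying each rule — rule 1 satisfied; rule 2 satisfied; rule 3 satisfied; rule 4 satisfied; rule 5 satisfied.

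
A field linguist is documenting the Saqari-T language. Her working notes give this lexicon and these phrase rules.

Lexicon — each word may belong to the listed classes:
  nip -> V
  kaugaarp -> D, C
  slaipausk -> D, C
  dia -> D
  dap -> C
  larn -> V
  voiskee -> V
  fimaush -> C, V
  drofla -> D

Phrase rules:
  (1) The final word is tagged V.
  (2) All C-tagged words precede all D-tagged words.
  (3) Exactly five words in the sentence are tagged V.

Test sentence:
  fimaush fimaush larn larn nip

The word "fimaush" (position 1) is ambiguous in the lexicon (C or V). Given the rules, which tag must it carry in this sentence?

Candidates per position — 1:fimaush {C,V}; 2:fimaush {C,V}; 3:larn {V}; 4:larn {V}; 5:nip {V}.
Position 1: tagging it C would leave rule 3 unsatisfiable, so it must be V.
Position 2: tagging it C would leave rule 3 unsatisfiable, so it must be V.
So the tagging must be: V V V V V.
Verifying each rule — rule 1 satisfied; rule 2 satisfied; rule 3 satisfied.

V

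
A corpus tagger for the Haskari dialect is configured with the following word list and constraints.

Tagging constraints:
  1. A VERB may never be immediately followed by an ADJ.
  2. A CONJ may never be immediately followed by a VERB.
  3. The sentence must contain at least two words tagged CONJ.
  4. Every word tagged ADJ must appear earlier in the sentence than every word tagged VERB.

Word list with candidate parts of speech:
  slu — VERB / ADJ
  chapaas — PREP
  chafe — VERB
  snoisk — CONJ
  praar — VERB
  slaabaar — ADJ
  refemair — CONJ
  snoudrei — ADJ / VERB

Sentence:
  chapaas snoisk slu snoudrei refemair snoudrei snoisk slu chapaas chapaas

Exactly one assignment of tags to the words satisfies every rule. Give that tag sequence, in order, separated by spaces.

Candidates per position — 1:chapaas {PREP}; 2:snoisk {CONJ}; 3:slu {VERB,ADJ}; 4:snoudrei {ADJ,VERB}; 5:refemair {CONJ}; 6:snoudrei {ADJ,VERB}; 7:snoisk {CONJ}; 8:slu {VERB,ADJ}; 9:chapaas {PREP}; 10:chapaas {PREP}.
At position 3, choosing VERB makes rule 2 impossible to satisfy; hence ADJ.
At position 6, choosing VERB makes rule 2 impossible to satisfy; hence ADJ.
At position 8, choosing VERB makes rule 2 impossible to satisfy; hence ADJ.
At position 4, choosing VERB makes rule 4 impossible to satisfy; hence ADJ.
So the tagging must be: PREP CONJ ADJ ADJ CONJ ADJ CONJ ADJ PREP PREP.
Rule-by-rule: rule 1 satisfied; rule 2 satisfied; rule 3 satisfied; rule 4 satisfied.

PREP CONJ ADJ ADJ CONJ ADJ CONJ ADJ PREP PREP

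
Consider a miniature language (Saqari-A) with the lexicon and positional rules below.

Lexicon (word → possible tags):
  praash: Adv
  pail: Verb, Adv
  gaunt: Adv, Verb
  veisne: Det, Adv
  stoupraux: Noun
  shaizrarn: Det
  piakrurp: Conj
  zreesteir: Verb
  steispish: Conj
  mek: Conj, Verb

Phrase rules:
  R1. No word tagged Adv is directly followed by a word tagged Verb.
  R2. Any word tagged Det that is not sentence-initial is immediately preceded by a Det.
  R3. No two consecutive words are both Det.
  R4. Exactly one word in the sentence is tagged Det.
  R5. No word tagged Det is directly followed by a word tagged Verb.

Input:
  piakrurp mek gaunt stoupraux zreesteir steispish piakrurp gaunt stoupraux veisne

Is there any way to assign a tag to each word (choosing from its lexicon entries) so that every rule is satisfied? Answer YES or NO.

NO

Candidates per position — 1:piakrurp {Conj}; 2:mek {Conj,Verb}; 3:gaunt {Adv,Verb}; 4:stoupraux {Noun}; 5:zreesteir {Verb}; 6:steispish {Conj}; 7:piakrurp {Conj}; 8:gaunt {Adv,Verb}; 9:stoupraux {Noun}; 10:veisne {Det,Adv}.
Every candidate sequence violates at least one rule; no consistent tagging exists.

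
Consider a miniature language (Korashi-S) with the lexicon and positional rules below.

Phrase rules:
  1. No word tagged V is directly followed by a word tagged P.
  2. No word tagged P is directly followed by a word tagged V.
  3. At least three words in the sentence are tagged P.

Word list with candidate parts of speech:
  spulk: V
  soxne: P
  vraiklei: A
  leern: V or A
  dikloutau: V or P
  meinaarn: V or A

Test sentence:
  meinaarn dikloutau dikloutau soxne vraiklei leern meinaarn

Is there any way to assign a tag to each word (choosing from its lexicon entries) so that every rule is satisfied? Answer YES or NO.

Candidates per position — 1:meinaarn {V,A}; 2:dikloutau {V,P}; 3:dikloutau {V,P}; 4:soxne {P}; 5:vraiklei {A}; 6:leern {V,A}; 7:meinaarn {V,A}.
One satisfying assignment: A P P P A A A.
Checking: rule 1 holds; rule 2 holds; rule 3 holds.

YES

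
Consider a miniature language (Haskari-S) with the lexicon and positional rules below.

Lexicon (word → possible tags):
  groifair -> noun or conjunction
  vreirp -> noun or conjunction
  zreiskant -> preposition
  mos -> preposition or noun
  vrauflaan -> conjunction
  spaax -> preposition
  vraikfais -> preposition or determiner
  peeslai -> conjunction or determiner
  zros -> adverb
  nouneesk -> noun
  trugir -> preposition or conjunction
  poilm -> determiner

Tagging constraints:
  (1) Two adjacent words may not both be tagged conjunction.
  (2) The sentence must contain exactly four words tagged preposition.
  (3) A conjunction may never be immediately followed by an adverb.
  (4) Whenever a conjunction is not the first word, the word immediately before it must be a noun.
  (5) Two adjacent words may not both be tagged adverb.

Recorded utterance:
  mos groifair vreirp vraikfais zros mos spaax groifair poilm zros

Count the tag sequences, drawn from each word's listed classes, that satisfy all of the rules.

2

Candidates per position — 1:mos {preposition,noun}; 2:groifair {noun,conjunction}; 3:vreirp {noun,conjunction}; 4:vraikfais {preposition,determiner}; 5:zros {adverb}; 6:mos {preposition,noun}; 7:spaax {preposition}; 8:groifair {noun,conjunction}; 9:poilm {determiner}; 10:zros {adverb}.
There are 64 candidate sequences in total.
The sequences that satisfy every rule: preposition noun noun preposition adverb preposition preposition noun determiner adverb; preposition noun conjunction preposition adverb preposition preposition noun determiner adverb.
Count = 2.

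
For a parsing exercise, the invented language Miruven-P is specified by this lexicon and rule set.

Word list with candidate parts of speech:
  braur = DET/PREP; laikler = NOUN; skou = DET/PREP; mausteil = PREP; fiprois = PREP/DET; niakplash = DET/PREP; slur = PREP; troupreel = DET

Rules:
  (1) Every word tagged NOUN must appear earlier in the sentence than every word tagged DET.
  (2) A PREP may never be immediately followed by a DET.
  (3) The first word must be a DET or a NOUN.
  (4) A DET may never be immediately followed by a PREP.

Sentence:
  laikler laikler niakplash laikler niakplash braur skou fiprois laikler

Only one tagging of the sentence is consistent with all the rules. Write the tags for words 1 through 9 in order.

NOUN NOUN PREP NOUN PREP PREP PREP PREP NOUN

Candidates per position — 1:laikler {NOUN}; 2:laikler {NOUN}; 3:niakplash {DET,PREP}; 4:laikler {NOUN}; 5:niakplash {DET,PREP}; 6:braur {DET,PREP}; 7:skou {DET,PREP}; 8:fiprois {PREP,DET}; 9:laikler {NOUN}.
If word 3 were DET, no tagging could satisfy rule 1; so word 3 is PREP.
If word 5 were DET, no tagging could satisfy rule 1; so word 5 is PREP.
If word 6 were DET, no tagging could satisfy rule 1; so word 6 is PREP.
If word 7 were DET, no tagging could satisfy rule 1; so word 7 is PREP.
If word 8 were DET, no tagging could satisfy rule 1; so word 8 is PREP.
So the tagging must be: NOUN NOUN PREP NOUN PREP PREP PREP PREP NOUN.
Rule-by-rule: rule 1 ✓; rule 2 ✓; rule 3 ✓; rule 4 ✓.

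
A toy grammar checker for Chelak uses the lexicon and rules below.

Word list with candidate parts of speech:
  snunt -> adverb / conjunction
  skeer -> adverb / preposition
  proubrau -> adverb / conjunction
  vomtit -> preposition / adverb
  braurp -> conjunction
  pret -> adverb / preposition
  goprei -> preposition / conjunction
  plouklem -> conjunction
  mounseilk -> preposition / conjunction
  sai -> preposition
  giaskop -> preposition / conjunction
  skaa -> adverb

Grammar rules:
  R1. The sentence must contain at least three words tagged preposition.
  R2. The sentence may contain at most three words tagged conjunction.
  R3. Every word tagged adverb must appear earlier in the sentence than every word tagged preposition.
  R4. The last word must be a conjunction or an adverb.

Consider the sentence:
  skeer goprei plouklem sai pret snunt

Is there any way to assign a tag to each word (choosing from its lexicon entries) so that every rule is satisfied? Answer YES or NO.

Candidates per position — 1:skeer {adverb,preposition}; 2:goprei {preposition,conjunction}; 3:plouklem {conjunction}; 4:sai {preposition}; 5:pret {adverb,preposition}; 6:snunt {adverb,conjunction}.
One satisfying assignment: preposition conjunction conjunction preposition preposition conjunction.
Rule-by-rule: rule 1 holds; rule 2 holds; rule 3 holds; rule 4 holds.

YES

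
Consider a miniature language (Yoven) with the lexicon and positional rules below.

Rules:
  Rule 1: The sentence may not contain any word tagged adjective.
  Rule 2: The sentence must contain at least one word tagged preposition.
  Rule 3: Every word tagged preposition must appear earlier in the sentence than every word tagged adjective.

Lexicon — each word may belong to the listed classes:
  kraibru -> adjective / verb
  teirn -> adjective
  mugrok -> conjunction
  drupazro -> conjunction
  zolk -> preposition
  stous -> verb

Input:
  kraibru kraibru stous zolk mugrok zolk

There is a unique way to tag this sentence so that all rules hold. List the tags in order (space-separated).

Candidates per position — 1:kraibru {adjective,verb}; 2:kraibru {adjective,verb}; 3:stous {verb}; 4:zolk {preposition}; 5:mugrok {conjunction}; 6:zolk {preposition}.
Position 1: tagging it adjective would leave rule 1 unsatisfiable, so it must be verb.
Position 2: tagging it adjective would leave rule 1 unsatisfiable, so it must be verb.
The unique satisfying tagging is: verb verb verb preposition conjunction preposition.
Verifying each rule — rule 1 satisfied; rule 2 satisfied; rule 3 satisfied.

verb verb verb preposition conjunction preposition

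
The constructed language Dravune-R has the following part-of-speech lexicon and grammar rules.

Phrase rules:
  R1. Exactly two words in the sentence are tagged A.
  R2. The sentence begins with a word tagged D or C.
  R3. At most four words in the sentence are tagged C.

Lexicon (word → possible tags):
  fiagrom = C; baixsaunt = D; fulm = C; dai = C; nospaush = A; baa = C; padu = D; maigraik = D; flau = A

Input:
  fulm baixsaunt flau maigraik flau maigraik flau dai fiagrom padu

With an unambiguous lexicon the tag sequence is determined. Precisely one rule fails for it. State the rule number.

1

Fixed tagging: C D A D A D A C C D.
Rule check: R1 fails, R2 ok, R3 ok.
Only rule 1 fails.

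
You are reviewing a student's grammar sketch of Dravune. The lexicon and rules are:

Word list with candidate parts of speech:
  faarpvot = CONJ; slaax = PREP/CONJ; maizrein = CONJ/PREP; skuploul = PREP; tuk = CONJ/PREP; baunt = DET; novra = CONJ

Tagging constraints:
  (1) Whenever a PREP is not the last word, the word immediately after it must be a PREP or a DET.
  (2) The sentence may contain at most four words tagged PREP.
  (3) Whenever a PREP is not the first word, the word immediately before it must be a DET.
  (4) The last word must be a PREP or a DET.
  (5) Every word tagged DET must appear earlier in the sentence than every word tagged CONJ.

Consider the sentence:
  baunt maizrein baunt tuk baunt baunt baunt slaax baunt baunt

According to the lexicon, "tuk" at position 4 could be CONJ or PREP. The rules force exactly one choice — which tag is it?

PREP

Candidates per position — 1:baunt {DET}; 2:maizrein {CONJ,PREP}; 3:baunt {DET}; 4:tuk {CONJ,PREP}; 5:baunt {DET}; 6:baunt {DET}; 7:baunt {DET}; 8:slaax {PREP,CONJ}; 9:baunt {DET}; 10:baunt {DET}.
Word 2 cannot be CONJ — rule 5 would then fail for every completion. It is PREP.
Word 4 cannot be CONJ — rule 5 would then fail for every completion. It is PREP.
Word 8 cannot be CONJ — rule 5 would then fail for every completion. It is PREP.
That leaves exactly one tagging: DET PREP DET PREP DET DET DET PREP DET DET.
Rule-by-rule: rule 1 ok; rule 2 ok; rule 3 ok; rule 4 ok; rule 5 ok.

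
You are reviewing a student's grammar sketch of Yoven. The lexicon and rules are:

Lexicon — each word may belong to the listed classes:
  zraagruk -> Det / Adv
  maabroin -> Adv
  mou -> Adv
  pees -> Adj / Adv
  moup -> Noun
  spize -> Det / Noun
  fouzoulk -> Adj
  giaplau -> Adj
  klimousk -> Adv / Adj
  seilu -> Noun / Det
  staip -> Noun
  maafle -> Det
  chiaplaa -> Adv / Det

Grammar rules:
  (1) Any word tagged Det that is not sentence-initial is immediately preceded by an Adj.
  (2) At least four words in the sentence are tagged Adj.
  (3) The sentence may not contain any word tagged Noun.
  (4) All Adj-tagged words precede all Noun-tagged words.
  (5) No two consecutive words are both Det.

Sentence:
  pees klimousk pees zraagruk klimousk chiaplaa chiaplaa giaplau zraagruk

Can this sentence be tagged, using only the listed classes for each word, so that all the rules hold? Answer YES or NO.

YES

Candidates per position — 1:pees {Adj,Adv}; 2:klimousk {Adv,Adj}; 3:pees {Adj,Adv}; 4:zraagruk {Det,Adv}; 5:klimousk {Adv,Adj}; 6:chiaplaa {Adv,Det}; 7:chiaplaa {Adv,Det}; 8:giaplau {Adj}; 9:zraagruk {Det,Adv}.
One satisfying assignment: Adj Adv Adj Adv Adj Adv Adv Adj Adv.
Check: rule 1 ✓; rule 2 ✓; rule 3 ✓; rule 4 ✓; rule 5 ✓.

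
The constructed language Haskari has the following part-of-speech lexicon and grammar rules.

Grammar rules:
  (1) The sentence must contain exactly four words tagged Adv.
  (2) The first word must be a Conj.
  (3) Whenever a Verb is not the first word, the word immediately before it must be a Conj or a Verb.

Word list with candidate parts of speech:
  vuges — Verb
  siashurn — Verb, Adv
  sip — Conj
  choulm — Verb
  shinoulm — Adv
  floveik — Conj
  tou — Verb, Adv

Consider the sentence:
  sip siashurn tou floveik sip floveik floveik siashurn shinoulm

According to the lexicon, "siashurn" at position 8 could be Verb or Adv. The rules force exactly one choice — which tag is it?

Adv

Candidates per position — 1:sip {Conj}; 2:siashurn {Verb,Adv}; 3:tou {Verb,Adv}; 4:floveik {Conj}; 5:sip {Conj}; 6:floveik {Conj}; 7:floveik {Conj}; 8:siashurn {Verb,Adv}; 9:shinoulm {Adv}.
Word 2 cannot be Verb — rule 1 would then fail for every completion. It is Adv.
Word 3 cannot be Verb — rule 1 would then fail for every completion. It is Adv.
Word 8 cannot be Verb — rule 1 would then fail for every completion. It is Adv.
The unique satisfying tagging is: Conj Adv Adv Conj Conj Conj Conj Adv Adv.
Rule-by-rule: rule 1 ok; rule 2 ok; rule 3 ok.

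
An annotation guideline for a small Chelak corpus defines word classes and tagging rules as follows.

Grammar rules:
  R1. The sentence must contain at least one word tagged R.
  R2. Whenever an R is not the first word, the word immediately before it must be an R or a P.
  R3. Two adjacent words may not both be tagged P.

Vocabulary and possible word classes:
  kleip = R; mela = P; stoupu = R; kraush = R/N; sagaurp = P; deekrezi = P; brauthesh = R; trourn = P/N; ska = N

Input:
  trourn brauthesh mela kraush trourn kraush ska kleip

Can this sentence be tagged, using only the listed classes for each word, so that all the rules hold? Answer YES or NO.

NO

Candidates per position — 1:trourn {P,N}; 2:brauthesh {R}; 3:mela {P}; 4:kraush {R,N}; 5:trourn {P,N}; 6:kraush {R,N}; 7:ska {N}; 8:kleip {R}.
Rule 2 cannot be satisfied by any choice of tags from the lexicon.
So there is no consistent tagging.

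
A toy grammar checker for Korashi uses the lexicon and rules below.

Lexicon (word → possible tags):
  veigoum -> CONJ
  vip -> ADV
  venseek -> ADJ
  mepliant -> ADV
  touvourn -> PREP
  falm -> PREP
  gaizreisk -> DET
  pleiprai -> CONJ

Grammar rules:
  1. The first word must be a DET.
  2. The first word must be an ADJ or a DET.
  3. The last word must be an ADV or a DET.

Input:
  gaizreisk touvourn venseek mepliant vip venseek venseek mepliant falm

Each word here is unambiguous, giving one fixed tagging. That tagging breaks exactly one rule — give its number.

3

Fixed tagging: DET PREP ADJ ADV ADV ADJ ADJ ADV PREP.
Rule check: R1 holds, R2 holds, R3 violated.
Only rule 3 fails.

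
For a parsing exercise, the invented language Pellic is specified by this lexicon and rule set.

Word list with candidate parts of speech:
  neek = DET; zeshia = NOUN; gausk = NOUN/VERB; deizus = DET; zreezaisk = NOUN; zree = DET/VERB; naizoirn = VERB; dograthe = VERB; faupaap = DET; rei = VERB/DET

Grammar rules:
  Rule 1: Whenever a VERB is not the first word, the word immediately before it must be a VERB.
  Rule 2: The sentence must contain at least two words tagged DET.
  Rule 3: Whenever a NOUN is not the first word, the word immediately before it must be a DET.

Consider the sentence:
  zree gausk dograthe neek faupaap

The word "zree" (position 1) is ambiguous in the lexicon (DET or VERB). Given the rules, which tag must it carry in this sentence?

VERB

Candidates per position — 1:zree {DET,VERB}; 2:gausk {NOUN,VERB}; 3:dograthe {VERB}; 4:neek {DET}; 5:faupaap {DET}.
At position 1, choosing DET makes rule 1 impossible to satisfy; hence VERB.
At position 2, choosing NOUN makes rule 1 impossible to satisfy; hence VERB.
The only consistent sequence is: VERB VERB VERB DET DET.
Verifying each rule — rule 1 ok; rule 2 ok; rule 3 ok.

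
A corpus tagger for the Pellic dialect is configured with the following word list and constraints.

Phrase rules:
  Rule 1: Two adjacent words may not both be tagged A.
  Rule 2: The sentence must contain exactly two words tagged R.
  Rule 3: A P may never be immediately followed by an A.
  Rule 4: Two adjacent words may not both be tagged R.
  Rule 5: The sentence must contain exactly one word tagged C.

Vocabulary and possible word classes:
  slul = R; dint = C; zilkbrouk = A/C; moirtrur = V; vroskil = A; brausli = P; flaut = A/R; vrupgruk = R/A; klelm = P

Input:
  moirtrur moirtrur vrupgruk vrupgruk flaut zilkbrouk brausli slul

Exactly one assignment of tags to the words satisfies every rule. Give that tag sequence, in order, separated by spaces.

Candidates per position — 1:moirtrur {V}; 2:moirtrur {V}; 3:vrupgruk {R,A}; 4:vrupgruk {R,A}; 5:flaut {A,R}; 6:zilkbrouk {A,C}; 7:brausli {P}; 8:slul {R}.
At position 6, choosing A makes rule 5 impossible to satisfy; hence C.
The remaining ambiguous positions (3, 4, 5) are resolved jointly — only one combination satisfies every rule.
The only consistent sequence is: V V A R A C P R.
Checking: rule 1 satisfied; rule 2 satisfied; rule 3 satisfied; rule 4 satisfied; rule 5 satisfied.

V V A R A C P R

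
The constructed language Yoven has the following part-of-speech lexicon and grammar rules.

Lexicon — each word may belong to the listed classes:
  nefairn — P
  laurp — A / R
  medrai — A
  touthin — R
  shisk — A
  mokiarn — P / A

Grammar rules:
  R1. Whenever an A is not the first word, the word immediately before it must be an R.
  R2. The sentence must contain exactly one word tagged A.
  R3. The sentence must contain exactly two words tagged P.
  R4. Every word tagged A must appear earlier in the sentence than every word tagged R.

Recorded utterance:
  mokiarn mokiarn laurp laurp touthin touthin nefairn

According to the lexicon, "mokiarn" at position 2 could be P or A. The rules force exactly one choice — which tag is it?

Candidates per position — 1:mokiarn {P,A}; 2:mokiarn {P,A}; 3:laurp {A,R}; 4:laurp {A,R}; 5:touthin {R}; 6:touthin {R}; 7:nefairn {P}.
Word 2 cannot be A — rule 1 would then fail for every completion. It is P.
Word 3 cannot be A — rule 1 would then fail for every completion. It is R.
Word 4 cannot be A — rule 4 would then fail for every completion. It is R.
Word 1 cannot be P — rule 2 would then fail for every completion. It is A.
The only consistent sequence is: A P R R R R P.
Rule-by-rule: rule 1 satisfied; rule 2 satisfied; rule 3 satisfied; rule 4 satisfied.

P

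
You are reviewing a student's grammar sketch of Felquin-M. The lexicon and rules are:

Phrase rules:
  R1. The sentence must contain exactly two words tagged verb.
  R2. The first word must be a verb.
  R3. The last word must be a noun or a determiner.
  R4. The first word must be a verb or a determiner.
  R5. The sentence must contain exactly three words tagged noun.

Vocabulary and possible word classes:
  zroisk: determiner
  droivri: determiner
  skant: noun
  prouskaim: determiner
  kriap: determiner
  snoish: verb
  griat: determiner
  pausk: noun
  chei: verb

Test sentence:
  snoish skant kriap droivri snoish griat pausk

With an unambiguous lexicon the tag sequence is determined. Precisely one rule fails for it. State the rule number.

5

Fixed tagging: verb noun determiner determiner verb determiner noun.
Rule check: R1 holds, R2 holds, R3 holds, R4 holds, R5 violated.
Only rule 5 fails.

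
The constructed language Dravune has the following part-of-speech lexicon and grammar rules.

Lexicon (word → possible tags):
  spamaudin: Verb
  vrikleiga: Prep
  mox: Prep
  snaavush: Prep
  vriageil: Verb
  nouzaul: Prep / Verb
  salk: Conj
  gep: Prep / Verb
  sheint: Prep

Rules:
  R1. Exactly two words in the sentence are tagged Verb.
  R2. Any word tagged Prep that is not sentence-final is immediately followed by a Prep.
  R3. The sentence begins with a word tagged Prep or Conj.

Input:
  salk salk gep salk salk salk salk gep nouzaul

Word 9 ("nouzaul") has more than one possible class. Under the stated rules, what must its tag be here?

Candidates per position — 1:salk {Conj}; 2:salk {Conj}; 3:gep {Prep,Verb}; 4:salk {Conj}; 5:salk {Conj}; 6:salk {Conj}; 7:salk {Conj}; 8:gep {Prep,Verb}; 9:nouzaul {Prep,Verb}.
Position 3: tagging it Prep would leave rule 2 unsatisfiable, so it must be Verb.
Position 9: the remaining choice is settled jointly with positions 8 — only Prep at position 9 is part of a tagging that satisfies every rule.
The only consistent sequence is: Conj Conj Verb Conj Conj Conj Conj Verb Prep.
Check: rule 1 ✓; rule 2 ✓; rule 3 ✓.

Prep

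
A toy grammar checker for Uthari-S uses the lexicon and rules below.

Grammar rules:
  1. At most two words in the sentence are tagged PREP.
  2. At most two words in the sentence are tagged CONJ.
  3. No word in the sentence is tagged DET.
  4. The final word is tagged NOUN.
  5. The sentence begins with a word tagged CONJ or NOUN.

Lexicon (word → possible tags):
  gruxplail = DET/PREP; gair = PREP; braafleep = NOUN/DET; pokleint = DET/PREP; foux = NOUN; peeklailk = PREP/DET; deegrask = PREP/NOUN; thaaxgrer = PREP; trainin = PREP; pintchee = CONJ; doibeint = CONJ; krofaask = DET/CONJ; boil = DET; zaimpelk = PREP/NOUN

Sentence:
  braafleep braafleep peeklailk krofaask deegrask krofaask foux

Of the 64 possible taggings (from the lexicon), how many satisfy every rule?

Candidates per position — 1:braafleep {NOUN,DET}; 2:braafleep {NOUN,DET}; 3:peeklailk {PREP,DET}; 4:krofaask {DET,CONJ}; 5:deegrask {PREP,NOUN}; 6:krofaask {DET,CONJ}; 7:foux {NOUN}.
There are 64 candidate sequences in total.
The sequences that satisfy every rule: NOUN NOUN PREP CONJ PREP CONJ NOUN; NOUN NOUN PREP CONJ NOUN CONJ NOUN.
Count = 2.

2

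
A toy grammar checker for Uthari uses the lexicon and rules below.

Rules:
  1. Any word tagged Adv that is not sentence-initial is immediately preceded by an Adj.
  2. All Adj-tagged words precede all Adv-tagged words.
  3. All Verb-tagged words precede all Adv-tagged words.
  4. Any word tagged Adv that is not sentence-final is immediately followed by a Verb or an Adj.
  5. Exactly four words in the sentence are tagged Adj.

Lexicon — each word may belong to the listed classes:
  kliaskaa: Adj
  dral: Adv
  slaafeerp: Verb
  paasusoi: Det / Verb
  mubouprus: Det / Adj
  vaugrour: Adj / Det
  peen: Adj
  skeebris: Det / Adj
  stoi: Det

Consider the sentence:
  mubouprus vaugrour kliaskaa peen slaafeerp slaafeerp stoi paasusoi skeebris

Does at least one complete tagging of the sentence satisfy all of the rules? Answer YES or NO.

Candidates per position — 1:mubouprus {Det,Adj}; 2:vaugrour {Adj,Det}; 3:kliaskaa {Adj}; 4:peen {Adj}; 5:slaafeerp {Verb}; 6:slaafeerp {Verb}; 7:stoi {Det}; 8:paasusoi {Det,Verb}; 9:skeebris {Det,Adj}.
One satisfying assignment: Adj Adj Adj Adj Verb Verb Det Verb Det.
Verifying each rule — rule 1 holds; rule 2 holds; rule 3 holds; rule 4 holds; rule 5 holds.

YES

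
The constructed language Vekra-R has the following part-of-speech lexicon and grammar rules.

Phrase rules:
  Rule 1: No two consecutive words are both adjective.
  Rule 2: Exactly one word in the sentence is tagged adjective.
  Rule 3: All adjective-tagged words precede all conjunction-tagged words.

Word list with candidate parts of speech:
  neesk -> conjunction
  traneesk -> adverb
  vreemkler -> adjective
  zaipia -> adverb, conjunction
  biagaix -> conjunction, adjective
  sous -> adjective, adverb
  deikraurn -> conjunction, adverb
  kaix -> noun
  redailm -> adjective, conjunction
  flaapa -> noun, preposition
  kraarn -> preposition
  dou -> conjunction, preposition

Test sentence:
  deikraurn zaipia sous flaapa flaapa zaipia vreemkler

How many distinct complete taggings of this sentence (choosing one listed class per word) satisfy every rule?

4

Candidates per position — 1:deikraurn {conjunction,adverb}; 2:zaipia {adverb,conjunction}; 3:sous {adjective,adverb}; 4:flaapa {noun,preposition}; 5:flaapa {noun,preposition}; 6:zaipia {adverb,conjunction}; 7:vreemkler {adjective}.
There are 64 candidate sequences in total.
The sequences that satisfy every rule: adverb adverb adverb noun noun adverb adjective; adverb adverb adverb noun preposition adverb adjective; adverb adverb adverb preposition noun adverb adjective; adverb adverb adverb preposition preposition adverb adjective.
Count = 4.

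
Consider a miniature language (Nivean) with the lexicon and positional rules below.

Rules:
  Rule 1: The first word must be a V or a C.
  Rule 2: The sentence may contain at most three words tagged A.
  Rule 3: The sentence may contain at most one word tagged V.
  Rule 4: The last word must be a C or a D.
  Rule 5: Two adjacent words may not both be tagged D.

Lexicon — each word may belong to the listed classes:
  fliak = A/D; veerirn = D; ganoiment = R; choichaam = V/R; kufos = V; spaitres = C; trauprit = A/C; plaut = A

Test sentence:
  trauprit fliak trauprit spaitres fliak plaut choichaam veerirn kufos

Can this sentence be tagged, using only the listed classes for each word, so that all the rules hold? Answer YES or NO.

NO

Candidates per position — 1:trauprit {A,C}; 2:fliak {A,D}; 3:trauprit {A,C}; 4:spaitres {C}; 5:fliak {A,D}; 6:plaut {A}; 7:choichaam {V,R}; 8:veerirn {D}; 9:kufos {V}.
Rule 4 cannot be satisfied by any choice of tags from the lexicon.
So there is no consistent tagging.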